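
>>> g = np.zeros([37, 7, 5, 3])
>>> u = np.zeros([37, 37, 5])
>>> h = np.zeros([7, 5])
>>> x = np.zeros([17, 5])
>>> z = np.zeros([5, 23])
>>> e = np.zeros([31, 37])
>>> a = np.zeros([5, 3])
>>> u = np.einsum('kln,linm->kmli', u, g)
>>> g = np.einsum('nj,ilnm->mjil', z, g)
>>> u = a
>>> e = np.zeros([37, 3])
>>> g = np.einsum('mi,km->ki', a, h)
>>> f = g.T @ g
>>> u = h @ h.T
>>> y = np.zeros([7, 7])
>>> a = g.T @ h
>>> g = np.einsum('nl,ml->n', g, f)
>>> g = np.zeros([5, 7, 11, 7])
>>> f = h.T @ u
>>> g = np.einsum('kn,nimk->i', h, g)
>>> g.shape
(7,)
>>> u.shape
(7, 7)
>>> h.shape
(7, 5)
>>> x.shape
(17, 5)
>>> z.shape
(5, 23)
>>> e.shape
(37, 3)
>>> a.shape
(3, 5)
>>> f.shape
(5, 7)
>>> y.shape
(7, 7)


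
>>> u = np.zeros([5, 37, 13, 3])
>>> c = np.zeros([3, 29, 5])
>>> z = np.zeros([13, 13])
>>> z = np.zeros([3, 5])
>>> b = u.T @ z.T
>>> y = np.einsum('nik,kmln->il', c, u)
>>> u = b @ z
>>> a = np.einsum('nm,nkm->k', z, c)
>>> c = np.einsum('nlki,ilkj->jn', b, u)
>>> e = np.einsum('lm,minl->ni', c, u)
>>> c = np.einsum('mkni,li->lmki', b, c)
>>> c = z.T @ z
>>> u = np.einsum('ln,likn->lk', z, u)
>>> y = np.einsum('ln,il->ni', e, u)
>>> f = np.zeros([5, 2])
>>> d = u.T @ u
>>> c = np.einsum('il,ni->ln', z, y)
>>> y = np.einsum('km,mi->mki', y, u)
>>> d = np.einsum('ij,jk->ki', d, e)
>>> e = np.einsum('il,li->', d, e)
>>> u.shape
(3, 37)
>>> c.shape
(5, 13)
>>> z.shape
(3, 5)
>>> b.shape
(3, 13, 37, 3)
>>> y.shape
(3, 13, 37)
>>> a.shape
(29,)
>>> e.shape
()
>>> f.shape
(5, 2)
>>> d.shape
(13, 37)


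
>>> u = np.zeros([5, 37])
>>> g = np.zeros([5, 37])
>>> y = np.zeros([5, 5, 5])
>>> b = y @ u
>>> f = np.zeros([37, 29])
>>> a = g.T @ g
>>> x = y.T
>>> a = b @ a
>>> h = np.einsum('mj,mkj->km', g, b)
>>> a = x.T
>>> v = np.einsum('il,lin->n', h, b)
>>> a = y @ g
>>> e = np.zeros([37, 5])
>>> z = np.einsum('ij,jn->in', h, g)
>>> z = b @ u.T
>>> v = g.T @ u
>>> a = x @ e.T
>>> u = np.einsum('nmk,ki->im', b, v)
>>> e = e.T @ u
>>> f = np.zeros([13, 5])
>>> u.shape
(37, 5)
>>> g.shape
(5, 37)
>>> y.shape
(5, 5, 5)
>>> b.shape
(5, 5, 37)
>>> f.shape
(13, 5)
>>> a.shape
(5, 5, 37)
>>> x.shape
(5, 5, 5)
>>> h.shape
(5, 5)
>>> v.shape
(37, 37)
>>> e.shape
(5, 5)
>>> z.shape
(5, 5, 5)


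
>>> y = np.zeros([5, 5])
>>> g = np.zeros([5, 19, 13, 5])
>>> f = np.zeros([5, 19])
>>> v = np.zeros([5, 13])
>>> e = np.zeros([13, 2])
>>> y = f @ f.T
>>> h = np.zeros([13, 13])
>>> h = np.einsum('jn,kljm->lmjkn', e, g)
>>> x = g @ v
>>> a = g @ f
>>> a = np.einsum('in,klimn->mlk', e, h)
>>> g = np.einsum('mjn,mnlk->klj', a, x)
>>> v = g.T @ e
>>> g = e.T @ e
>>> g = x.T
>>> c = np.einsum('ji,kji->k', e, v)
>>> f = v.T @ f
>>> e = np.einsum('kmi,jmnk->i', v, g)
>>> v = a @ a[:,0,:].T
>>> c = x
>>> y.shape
(5, 5)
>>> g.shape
(13, 13, 19, 5)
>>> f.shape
(2, 13, 19)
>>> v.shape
(5, 5, 5)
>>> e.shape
(2,)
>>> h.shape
(19, 5, 13, 5, 2)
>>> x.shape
(5, 19, 13, 13)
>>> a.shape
(5, 5, 19)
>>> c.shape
(5, 19, 13, 13)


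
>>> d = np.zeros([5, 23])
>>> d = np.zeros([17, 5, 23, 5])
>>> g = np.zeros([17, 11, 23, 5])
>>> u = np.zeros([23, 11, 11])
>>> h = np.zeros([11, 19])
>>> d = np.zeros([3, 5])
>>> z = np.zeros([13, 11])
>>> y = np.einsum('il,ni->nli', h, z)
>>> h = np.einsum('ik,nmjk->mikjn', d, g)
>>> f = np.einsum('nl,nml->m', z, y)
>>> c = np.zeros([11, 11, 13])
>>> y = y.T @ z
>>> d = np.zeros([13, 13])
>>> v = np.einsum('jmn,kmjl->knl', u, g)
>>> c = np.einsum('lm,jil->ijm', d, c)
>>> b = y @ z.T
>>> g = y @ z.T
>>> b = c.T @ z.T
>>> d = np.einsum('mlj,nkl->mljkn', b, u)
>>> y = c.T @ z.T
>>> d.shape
(13, 11, 13, 11, 23)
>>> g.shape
(11, 19, 13)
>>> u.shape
(23, 11, 11)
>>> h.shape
(11, 3, 5, 23, 17)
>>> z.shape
(13, 11)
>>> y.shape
(13, 11, 13)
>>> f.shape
(19,)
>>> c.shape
(11, 11, 13)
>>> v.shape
(17, 11, 5)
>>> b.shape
(13, 11, 13)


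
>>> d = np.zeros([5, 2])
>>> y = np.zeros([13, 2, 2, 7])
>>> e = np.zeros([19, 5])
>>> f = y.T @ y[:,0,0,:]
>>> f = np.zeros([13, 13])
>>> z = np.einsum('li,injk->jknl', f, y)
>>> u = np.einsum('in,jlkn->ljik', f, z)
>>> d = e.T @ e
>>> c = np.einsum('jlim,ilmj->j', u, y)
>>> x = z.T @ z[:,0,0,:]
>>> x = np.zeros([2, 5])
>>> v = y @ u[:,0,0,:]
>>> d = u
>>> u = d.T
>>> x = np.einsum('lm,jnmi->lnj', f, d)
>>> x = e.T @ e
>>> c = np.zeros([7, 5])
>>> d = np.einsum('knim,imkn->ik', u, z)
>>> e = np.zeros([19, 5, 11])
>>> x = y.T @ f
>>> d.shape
(2, 2)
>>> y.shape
(13, 2, 2, 7)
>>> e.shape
(19, 5, 11)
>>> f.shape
(13, 13)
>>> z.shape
(2, 7, 2, 13)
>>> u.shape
(2, 13, 2, 7)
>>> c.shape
(7, 5)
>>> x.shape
(7, 2, 2, 13)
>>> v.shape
(13, 2, 2, 2)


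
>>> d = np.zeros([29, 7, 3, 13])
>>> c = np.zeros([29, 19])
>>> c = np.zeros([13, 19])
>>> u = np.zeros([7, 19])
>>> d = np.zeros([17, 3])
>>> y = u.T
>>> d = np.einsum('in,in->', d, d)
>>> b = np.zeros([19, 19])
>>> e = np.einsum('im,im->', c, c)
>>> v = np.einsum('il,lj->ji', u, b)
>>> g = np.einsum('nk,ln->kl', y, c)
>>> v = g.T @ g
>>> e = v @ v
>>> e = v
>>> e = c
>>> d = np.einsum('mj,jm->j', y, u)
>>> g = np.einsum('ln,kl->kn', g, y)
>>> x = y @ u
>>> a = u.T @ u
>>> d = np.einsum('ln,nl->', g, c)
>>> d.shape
()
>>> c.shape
(13, 19)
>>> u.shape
(7, 19)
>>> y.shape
(19, 7)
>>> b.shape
(19, 19)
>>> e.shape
(13, 19)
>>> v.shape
(13, 13)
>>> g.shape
(19, 13)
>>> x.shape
(19, 19)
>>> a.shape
(19, 19)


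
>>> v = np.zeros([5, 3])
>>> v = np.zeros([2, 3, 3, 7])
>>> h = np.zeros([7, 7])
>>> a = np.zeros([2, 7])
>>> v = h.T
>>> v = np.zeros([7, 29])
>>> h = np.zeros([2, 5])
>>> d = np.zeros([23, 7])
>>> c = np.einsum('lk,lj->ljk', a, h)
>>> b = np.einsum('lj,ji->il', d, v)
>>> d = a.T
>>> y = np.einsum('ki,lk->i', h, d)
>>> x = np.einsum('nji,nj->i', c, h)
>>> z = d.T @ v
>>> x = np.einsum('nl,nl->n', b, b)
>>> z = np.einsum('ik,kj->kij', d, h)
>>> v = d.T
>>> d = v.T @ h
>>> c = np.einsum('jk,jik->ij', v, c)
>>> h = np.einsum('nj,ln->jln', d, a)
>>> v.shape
(2, 7)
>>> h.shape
(5, 2, 7)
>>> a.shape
(2, 7)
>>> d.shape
(7, 5)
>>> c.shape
(5, 2)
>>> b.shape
(29, 23)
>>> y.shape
(5,)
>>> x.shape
(29,)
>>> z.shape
(2, 7, 5)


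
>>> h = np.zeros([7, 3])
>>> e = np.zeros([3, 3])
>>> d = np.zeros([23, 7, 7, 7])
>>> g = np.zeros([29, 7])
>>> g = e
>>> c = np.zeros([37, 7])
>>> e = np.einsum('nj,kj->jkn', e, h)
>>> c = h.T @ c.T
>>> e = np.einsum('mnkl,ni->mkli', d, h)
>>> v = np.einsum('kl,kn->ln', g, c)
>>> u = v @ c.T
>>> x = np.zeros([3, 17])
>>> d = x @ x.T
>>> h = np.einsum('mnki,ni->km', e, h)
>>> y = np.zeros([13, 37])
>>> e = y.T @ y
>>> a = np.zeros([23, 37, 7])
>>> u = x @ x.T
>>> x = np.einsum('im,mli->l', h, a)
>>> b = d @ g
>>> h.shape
(7, 23)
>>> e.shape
(37, 37)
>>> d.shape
(3, 3)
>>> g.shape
(3, 3)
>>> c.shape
(3, 37)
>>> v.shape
(3, 37)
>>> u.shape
(3, 3)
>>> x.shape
(37,)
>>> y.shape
(13, 37)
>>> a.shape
(23, 37, 7)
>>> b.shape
(3, 3)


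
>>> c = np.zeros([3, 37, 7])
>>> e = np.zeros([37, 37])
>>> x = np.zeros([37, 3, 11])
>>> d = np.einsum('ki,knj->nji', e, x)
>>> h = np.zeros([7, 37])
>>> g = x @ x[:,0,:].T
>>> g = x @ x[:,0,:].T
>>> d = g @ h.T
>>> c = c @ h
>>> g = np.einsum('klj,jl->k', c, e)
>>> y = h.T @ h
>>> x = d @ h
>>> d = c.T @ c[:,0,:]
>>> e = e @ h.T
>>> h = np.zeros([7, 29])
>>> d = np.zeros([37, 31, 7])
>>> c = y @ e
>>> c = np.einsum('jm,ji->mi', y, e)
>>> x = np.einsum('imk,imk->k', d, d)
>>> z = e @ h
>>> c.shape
(37, 7)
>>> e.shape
(37, 7)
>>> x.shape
(7,)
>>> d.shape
(37, 31, 7)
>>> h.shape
(7, 29)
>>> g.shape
(3,)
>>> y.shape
(37, 37)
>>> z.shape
(37, 29)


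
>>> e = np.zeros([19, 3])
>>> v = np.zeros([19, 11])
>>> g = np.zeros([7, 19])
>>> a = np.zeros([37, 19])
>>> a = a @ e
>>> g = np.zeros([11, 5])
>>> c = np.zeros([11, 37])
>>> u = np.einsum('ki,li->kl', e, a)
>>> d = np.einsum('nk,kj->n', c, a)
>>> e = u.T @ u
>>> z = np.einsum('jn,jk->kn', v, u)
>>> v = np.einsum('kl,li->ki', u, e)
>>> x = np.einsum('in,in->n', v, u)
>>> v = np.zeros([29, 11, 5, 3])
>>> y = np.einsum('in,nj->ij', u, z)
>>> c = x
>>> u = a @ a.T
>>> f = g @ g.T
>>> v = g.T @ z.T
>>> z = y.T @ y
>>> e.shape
(37, 37)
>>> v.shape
(5, 37)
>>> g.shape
(11, 5)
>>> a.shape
(37, 3)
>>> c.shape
(37,)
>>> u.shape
(37, 37)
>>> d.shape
(11,)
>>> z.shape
(11, 11)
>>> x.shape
(37,)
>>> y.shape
(19, 11)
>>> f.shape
(11, 11)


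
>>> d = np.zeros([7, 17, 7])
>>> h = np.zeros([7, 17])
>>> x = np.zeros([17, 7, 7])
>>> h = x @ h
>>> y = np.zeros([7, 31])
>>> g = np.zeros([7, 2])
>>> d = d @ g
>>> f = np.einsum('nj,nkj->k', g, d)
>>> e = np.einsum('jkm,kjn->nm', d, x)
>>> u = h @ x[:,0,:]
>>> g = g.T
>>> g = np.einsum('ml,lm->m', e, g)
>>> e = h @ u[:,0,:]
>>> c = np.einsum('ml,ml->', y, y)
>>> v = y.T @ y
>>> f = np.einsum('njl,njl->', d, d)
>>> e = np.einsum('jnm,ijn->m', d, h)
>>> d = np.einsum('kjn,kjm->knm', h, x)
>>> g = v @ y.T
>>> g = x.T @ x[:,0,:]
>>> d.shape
(17, 17, 7)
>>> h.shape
(17, 7, 17)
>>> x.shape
(17, 7, 7)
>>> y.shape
(7, 31)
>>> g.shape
(7, 7, 7)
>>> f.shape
()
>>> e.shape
(2,)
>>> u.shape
(17, 7, 7)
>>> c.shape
()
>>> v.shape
(31, 31)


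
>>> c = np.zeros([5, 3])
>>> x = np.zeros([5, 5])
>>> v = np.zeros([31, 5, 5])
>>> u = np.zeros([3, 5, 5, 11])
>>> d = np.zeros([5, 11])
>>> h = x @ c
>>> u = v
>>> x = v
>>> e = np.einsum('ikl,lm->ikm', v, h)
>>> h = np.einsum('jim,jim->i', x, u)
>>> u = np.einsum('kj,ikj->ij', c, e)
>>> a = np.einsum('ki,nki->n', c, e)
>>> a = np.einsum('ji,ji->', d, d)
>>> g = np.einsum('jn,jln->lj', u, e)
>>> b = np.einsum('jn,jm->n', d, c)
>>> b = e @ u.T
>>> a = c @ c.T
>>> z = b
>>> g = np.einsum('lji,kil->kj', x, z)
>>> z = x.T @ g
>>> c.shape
(5, 3)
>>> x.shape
(31, 5, 5)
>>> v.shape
(31, 5, 5)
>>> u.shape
(31, 3)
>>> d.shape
(5, 11)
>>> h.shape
(5,)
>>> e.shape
(31, 5, 3)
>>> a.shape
(5, 5)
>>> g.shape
(31, 5)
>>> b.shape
(31, 5, 31)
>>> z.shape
(5, 5, 5)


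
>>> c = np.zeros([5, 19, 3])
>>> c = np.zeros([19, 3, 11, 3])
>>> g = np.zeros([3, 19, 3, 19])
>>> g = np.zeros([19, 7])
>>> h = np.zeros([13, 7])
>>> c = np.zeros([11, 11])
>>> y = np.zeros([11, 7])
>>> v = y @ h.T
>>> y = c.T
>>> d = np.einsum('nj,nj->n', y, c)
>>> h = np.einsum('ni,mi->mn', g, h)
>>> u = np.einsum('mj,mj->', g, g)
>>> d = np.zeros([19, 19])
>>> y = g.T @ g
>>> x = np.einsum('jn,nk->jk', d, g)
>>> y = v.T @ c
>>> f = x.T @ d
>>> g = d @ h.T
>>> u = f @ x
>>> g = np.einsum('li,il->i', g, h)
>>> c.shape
(11, 11)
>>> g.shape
(13,)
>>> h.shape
(13, 19)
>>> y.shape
(13, 11)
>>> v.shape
(11, 13)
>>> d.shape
(19, 19)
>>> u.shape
(7, 7)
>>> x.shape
(19, 7)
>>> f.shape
(7, 19)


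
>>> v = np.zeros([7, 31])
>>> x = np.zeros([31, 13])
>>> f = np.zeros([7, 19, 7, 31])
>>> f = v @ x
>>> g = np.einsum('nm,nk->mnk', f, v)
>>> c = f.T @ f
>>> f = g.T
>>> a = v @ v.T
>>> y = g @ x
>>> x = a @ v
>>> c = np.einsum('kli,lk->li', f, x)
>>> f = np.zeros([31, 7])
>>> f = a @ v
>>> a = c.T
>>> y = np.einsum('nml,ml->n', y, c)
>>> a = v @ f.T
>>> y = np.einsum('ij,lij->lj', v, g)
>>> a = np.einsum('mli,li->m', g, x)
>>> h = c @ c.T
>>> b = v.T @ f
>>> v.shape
(7, 31)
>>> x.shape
(7, 31)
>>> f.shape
(7, 31)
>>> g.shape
(13, 7, 31)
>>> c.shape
(7, 13)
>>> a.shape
(13,)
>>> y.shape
(13, 31)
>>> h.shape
(7, 7)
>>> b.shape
(31, 31)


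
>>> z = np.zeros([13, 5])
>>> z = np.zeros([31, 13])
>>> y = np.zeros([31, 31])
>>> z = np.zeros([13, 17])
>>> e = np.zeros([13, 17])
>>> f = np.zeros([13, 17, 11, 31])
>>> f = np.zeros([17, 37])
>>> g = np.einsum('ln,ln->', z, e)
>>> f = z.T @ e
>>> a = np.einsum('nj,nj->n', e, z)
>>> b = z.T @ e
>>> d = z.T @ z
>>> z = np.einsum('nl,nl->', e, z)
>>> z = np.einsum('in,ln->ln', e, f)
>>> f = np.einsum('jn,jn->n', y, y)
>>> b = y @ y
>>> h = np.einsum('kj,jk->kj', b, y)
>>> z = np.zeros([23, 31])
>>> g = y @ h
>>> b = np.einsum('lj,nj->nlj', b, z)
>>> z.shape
(23, 31)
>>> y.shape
(31, 31)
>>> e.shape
(13, 17)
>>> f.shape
(31,)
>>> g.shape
(31, 31)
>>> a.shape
(13,)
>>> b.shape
(23, 31, 31)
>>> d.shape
(17, 17)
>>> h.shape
(31, 31)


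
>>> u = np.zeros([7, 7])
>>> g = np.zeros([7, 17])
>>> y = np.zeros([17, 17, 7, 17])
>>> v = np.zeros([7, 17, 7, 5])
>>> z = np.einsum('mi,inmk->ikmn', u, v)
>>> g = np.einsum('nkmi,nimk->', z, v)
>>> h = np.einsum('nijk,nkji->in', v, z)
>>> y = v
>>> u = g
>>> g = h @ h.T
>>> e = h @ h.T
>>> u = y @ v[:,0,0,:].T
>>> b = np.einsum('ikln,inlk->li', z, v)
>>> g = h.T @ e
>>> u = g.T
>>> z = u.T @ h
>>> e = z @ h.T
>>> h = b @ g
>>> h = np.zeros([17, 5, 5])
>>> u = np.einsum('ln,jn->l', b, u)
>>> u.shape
(7,)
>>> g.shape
(7, 17)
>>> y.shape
(7, 17, 7, 5)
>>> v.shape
(7, 17, 7, 5)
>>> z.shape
(7, 7)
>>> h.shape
(17, 5, 5)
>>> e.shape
(7, 17)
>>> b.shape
(7, 7)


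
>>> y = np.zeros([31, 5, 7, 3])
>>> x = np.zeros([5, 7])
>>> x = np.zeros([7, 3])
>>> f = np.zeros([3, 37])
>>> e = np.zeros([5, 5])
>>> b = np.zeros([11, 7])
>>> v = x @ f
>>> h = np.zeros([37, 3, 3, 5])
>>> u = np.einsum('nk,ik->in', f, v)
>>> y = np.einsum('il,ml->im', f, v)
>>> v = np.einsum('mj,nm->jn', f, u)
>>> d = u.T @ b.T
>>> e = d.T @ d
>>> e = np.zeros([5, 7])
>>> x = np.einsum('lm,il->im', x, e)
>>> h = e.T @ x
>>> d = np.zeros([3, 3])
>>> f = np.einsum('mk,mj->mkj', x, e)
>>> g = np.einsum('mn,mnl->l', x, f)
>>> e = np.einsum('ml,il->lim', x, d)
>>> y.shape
(3, 7)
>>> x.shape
(5, 3)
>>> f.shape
(5, 3, 7)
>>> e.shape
(3, 3, 5)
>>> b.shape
(11, 7)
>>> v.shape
(37, 7)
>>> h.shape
(7, 3)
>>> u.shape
(7, 3)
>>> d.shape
(3, 3)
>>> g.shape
(7,)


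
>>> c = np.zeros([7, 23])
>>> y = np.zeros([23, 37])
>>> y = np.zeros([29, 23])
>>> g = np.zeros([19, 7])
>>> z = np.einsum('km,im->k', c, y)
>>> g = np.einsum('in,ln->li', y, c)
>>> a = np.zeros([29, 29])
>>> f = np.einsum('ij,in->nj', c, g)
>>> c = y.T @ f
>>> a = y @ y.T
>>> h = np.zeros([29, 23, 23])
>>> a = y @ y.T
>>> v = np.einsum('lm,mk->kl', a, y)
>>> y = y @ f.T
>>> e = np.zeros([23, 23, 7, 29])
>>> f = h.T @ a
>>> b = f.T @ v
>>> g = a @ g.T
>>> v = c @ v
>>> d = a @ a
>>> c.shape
(23, 23)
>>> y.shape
(29, 29)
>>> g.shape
(29, 7)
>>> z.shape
(7,)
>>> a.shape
(29, 29)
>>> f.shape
(23, 23, 29)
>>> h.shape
(29, 23, 23)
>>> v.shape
(23, 29)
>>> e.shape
(23, 23, 7, 29)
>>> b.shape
(29, 23, 29)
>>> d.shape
(29, 29)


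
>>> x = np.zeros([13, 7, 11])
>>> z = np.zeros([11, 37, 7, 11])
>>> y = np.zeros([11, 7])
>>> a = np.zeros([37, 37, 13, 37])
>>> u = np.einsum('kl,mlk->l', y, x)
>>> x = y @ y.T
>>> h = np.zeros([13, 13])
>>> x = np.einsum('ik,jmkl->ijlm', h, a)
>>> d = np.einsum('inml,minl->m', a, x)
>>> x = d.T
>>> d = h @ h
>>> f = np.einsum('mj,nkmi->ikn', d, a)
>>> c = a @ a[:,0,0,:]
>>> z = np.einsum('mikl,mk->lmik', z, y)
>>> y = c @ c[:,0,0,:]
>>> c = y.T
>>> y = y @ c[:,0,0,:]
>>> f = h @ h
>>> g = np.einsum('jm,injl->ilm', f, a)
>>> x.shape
(13,)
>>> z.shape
(11, 11, 37, 7)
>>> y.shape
(37, 37, 13, 37)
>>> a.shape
(37, 37, 13, 37)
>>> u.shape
(7,)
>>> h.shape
(13, 13)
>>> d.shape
(13, 13)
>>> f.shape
(13, 13)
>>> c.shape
(37, 13, 37, 37)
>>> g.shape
(37, 37, 13)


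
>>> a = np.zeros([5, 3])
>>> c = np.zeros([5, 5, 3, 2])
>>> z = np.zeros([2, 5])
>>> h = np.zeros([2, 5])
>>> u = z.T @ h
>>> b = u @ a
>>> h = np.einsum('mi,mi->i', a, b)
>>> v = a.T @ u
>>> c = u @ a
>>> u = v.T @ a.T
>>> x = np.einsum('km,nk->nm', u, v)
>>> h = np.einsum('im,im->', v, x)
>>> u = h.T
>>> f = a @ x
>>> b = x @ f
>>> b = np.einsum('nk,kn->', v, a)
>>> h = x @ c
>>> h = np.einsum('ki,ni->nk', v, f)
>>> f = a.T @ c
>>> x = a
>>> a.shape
(5, 3)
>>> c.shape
(5, 3)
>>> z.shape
(2, 5)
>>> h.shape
(5, 3)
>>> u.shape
()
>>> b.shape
()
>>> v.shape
(3, 5)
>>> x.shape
(5, 3)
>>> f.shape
(3, 3)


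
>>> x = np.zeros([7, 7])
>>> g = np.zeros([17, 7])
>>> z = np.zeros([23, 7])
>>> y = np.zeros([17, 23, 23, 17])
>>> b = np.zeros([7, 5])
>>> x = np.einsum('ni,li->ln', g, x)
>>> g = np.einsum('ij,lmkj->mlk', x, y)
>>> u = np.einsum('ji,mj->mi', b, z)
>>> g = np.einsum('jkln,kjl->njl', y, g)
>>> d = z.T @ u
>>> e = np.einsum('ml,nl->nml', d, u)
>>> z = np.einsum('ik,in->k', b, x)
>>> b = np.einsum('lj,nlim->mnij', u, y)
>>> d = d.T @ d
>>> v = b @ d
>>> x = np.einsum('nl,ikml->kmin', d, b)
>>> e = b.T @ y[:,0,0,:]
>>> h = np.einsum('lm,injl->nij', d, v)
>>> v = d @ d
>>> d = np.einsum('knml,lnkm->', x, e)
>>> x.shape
(17, 23, 17, 5)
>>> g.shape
(17, 17, 23)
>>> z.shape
(5,)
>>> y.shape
(17, 23, 23, 17)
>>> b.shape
(17, 17, 23, 5)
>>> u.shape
(23, 5)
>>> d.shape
()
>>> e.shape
(5, 23, 17, 17)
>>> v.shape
(5, 5)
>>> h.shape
(17, 17, 23)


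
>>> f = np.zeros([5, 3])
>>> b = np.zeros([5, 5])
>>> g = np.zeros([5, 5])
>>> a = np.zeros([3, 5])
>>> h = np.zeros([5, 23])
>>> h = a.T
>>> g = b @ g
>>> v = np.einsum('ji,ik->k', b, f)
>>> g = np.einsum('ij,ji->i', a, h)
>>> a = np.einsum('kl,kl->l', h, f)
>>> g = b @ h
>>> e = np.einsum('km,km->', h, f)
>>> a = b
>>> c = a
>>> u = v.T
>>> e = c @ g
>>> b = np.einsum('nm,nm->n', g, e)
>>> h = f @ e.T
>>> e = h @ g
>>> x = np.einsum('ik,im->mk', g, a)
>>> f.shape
(5, 3)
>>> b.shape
(5,)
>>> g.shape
(5, 3)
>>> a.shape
(5, 5)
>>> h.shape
(5, 5)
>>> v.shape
(3,)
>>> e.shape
(5, 3)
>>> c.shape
(5, 5)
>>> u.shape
(3,)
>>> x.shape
(5, 3)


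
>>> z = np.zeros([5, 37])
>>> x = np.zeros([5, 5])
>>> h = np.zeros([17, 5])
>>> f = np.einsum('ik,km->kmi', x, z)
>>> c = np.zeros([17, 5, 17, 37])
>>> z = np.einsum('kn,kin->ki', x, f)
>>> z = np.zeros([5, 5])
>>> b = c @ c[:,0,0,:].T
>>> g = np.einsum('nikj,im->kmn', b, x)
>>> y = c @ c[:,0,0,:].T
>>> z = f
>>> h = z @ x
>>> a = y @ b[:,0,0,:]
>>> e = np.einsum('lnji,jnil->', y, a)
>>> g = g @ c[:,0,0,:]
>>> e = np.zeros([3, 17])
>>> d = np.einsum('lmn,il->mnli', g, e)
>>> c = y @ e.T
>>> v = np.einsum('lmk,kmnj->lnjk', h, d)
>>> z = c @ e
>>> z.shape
(17, 5, 17, 17)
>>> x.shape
(5, 5)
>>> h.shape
(5, 37, 5)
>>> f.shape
(5, 37, 5)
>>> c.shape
(17, 5, 17, 3)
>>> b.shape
(17, 5, 17, 17)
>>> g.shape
(17, 5, 37)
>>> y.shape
(17, 5, 17, 17)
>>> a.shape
(17, 5, 17, 17)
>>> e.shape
(3, 17)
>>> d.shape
(5, 37, 17, 3)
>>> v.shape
(5, 17, 3, 5)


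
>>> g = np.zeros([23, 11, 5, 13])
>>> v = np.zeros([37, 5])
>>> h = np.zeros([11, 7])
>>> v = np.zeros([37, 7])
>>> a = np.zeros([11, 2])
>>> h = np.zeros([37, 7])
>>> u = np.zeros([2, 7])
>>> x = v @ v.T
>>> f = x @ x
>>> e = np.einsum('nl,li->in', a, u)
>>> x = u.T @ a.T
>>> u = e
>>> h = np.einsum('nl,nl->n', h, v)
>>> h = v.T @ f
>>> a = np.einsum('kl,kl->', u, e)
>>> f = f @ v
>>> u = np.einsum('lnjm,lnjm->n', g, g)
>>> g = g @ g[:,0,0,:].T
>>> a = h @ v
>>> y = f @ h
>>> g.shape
(23, 11, 5, 23)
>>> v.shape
(37, 7)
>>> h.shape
(7, 37)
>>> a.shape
(7, 7)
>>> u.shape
(11,)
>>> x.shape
(7, 11)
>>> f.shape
(37, 7)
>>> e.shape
(7, 11)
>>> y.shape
(37, 37)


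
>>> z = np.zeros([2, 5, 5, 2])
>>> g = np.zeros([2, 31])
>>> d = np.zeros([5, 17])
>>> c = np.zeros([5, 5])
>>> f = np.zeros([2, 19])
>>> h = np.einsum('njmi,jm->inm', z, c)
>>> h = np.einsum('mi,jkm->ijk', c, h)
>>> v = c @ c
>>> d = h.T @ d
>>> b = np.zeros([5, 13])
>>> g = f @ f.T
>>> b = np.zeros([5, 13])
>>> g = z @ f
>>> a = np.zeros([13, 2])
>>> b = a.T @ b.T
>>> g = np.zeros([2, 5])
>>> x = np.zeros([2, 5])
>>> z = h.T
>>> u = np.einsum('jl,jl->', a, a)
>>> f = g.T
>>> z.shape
(2, 2, 5)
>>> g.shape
(2, 5)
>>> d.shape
(2, 2, 17)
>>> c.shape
(5, 5)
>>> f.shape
(5, 2)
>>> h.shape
(5, 2, 2)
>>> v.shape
(5, 5)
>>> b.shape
(2, 5)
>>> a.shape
(13, 2)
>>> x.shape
(2, 5)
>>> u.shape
()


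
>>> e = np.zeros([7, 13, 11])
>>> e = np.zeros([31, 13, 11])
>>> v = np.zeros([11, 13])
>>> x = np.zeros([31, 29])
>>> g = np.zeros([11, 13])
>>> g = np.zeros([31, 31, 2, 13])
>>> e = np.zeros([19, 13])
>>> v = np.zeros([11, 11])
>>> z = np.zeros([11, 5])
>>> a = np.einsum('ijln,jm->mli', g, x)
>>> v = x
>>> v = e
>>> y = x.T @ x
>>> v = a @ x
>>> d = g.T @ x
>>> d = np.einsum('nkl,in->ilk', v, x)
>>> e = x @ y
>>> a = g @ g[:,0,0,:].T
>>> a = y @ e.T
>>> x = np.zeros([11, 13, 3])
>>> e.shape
(31, 29)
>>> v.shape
(29, 2, 29)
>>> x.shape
(11, 13, 3)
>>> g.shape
(31, 31, 2, 13)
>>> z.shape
(11, 5)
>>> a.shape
(29, 31)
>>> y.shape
(29, 29)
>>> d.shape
(31, 29, 2)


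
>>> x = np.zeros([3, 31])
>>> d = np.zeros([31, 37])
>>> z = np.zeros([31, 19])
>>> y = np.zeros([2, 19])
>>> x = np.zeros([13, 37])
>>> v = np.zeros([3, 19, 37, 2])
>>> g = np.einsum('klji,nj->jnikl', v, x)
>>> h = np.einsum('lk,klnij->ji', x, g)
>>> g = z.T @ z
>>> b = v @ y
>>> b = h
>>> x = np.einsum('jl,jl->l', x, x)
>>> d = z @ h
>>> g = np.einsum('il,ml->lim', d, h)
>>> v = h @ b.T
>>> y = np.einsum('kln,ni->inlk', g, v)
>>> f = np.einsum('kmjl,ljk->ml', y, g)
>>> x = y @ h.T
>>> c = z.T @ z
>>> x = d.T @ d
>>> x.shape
(3, 3)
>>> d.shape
(31, 3)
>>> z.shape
(31, 19)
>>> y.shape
(19, 19, 31, 3)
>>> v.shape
(19, 19)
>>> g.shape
(3, 31, 19)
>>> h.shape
(19, 3)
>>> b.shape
(19, 3)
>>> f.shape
(19, 3)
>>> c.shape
(19, 19)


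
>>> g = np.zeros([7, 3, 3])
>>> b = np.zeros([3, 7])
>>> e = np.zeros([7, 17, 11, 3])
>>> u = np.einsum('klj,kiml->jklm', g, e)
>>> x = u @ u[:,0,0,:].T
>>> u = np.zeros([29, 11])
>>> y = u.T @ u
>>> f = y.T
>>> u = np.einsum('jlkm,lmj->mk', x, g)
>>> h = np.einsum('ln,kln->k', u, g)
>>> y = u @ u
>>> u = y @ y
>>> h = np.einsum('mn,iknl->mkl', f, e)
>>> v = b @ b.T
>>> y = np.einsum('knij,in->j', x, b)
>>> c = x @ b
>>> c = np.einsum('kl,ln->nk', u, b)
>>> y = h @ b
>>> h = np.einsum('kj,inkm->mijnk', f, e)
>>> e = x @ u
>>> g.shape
(7, 3, 3)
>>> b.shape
(3, 7)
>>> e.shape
(3, 7, 3, 3)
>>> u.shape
(3, 3)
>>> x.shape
(3, 7, 3, 3)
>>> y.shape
(11, 17, 7)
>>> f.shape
(11, 11)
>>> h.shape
(3, 7, 11, 17, 11)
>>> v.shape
(3, 3)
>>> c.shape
(7, 3)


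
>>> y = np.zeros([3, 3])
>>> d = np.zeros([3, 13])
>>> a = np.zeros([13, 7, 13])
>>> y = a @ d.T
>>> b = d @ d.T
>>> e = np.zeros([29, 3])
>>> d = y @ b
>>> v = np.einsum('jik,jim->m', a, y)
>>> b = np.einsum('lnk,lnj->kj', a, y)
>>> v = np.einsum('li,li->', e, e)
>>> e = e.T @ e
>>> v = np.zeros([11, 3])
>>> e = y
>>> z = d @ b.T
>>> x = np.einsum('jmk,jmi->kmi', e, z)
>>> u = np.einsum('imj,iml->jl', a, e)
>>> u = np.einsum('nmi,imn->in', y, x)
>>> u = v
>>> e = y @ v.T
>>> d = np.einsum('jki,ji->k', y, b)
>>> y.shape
(13, 7, 3)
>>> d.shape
(7,)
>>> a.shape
(13, 7, 13)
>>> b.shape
(13, 3)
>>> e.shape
(13, 7, 11)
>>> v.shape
(11, 3)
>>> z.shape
(13, 7, 13)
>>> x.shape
(3, 7, 13)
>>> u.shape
(11, 3)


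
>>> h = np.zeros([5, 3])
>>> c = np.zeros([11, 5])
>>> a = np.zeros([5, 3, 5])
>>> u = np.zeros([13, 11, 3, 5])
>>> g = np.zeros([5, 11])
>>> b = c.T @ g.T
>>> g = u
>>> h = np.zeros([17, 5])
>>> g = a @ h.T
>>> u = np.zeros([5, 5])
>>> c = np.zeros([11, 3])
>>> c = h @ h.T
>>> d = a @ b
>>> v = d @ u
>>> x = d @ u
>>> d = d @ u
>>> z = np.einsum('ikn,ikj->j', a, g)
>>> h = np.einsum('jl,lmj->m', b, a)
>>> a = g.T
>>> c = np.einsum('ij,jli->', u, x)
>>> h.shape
(3,)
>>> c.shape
()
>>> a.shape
(17, 3, 5)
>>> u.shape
(5, 5)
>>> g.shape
(5, 3, 17)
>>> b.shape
(5, 5)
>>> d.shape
(5, 3, 5)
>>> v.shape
(5, 3, 5)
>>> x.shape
(5, 3, 5)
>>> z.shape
(17,)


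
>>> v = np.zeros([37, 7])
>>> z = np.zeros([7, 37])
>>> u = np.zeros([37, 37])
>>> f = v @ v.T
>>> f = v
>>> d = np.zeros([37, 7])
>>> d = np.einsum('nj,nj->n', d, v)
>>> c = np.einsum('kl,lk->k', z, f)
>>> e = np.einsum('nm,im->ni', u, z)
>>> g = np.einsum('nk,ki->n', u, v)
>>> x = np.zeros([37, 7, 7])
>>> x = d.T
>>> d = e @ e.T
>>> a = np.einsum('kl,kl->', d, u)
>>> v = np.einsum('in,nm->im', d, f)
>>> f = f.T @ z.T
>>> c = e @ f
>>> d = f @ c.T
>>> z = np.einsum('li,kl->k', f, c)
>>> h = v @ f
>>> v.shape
(37, 7)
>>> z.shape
(37,)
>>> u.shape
(37, 37)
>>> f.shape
(7, 7)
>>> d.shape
(7, 37)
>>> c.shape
(37, 7)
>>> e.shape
(37, 7)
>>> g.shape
(37,)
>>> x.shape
(37,)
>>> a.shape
()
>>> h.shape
(37, 7)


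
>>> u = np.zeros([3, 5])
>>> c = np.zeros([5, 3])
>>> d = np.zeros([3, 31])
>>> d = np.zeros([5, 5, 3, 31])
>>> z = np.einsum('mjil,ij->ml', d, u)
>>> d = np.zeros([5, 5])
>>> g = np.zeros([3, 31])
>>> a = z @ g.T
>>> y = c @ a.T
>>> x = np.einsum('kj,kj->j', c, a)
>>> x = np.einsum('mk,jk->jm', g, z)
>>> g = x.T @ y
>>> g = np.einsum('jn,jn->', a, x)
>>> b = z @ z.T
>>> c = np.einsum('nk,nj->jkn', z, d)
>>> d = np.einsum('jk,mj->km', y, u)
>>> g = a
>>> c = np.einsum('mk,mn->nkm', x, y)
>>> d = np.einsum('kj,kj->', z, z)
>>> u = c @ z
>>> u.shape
(5, 3, 31)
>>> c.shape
(5, 3, 5)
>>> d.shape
()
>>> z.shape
(5, 31)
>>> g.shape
(5, 3)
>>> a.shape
(5, 3)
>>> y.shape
(5, 5)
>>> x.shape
(5, 3)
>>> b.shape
(5, 5)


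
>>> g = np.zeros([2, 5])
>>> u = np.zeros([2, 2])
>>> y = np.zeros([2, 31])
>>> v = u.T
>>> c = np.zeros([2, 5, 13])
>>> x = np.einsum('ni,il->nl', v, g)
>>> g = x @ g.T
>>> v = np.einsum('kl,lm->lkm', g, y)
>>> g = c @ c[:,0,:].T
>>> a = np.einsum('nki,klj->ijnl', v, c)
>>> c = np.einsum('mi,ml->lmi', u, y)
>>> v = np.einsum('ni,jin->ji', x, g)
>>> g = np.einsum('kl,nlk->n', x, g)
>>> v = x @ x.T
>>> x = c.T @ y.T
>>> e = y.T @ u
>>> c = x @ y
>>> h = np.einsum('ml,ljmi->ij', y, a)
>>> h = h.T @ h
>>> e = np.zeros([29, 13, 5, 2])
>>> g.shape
(2,)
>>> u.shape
(2, 2)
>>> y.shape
(2, 31)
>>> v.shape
(2, 2)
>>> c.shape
(2, 2, 31)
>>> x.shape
(2, 2, 2)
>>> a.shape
(31, 13, 2, 5)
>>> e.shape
(29, 13, 5, 2)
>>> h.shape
(13, 13)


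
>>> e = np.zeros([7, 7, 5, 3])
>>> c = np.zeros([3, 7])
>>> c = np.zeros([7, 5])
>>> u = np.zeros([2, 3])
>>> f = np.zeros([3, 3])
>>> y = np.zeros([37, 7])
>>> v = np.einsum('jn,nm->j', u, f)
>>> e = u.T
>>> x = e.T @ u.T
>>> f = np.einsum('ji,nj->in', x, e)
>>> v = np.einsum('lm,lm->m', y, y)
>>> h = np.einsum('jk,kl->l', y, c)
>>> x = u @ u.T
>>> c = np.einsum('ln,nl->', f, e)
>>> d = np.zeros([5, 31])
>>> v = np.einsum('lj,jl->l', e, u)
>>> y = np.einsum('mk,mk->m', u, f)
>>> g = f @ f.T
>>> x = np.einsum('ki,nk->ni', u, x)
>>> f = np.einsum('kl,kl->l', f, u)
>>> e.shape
(3, 2)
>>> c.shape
()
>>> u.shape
(2, 3)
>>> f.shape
(3,)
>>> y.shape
(2,)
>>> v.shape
(3,)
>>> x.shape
(2, 3)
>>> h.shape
(5,)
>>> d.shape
(5, 31)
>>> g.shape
(2, 2)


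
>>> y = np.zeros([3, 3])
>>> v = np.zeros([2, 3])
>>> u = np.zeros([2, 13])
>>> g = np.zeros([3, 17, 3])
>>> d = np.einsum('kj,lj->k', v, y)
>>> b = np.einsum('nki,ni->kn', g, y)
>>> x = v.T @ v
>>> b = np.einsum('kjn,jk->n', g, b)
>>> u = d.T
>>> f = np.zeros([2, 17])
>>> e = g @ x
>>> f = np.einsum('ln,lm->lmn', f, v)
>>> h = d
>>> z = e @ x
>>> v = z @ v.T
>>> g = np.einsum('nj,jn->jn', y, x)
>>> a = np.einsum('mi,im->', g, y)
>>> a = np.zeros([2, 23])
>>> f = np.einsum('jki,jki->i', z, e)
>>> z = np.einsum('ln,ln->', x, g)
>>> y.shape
(3, 3)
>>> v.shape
(3, 17, 2)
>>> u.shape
(2,)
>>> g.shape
(3, 3)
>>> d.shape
(2,)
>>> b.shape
(3,)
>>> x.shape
(3, 3)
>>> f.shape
(3,)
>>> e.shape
(3, 17, 3)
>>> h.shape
(2,)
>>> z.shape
()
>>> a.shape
(2, 23)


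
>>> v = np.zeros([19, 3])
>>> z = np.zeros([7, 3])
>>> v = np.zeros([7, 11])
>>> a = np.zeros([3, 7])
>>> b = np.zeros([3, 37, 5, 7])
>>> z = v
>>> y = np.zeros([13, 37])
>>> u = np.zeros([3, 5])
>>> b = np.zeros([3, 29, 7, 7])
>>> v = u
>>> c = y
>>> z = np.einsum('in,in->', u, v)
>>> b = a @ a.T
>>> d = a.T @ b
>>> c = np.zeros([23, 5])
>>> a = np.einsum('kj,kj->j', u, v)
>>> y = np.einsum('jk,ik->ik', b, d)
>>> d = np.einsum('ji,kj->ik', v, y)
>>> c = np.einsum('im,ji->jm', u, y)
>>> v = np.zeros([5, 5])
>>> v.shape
(5, 5)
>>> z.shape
()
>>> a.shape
(5,)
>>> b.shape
(3, 3)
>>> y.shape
(7, 3)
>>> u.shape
(3, 5)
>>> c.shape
(7, 5)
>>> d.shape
(5, 7)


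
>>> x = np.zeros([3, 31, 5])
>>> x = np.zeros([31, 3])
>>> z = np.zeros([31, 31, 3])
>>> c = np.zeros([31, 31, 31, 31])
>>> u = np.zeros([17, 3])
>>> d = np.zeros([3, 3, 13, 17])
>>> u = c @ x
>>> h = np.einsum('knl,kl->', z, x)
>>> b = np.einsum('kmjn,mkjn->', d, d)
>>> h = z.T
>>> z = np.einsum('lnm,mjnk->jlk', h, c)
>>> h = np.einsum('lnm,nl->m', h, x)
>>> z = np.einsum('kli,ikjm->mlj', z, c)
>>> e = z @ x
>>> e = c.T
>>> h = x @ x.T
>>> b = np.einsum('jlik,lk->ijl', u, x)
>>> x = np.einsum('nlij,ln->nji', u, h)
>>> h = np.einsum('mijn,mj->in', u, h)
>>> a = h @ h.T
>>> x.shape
(31, 3, 31)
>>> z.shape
(31, 3, 31)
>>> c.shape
(31, 31, 31, 31)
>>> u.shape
(31, 31, 31, 3)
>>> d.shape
(3, 3, 13, 17)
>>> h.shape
(31, 3)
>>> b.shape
(31, 31, 31)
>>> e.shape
(31, 31, 31, 31)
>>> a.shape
(31, 31)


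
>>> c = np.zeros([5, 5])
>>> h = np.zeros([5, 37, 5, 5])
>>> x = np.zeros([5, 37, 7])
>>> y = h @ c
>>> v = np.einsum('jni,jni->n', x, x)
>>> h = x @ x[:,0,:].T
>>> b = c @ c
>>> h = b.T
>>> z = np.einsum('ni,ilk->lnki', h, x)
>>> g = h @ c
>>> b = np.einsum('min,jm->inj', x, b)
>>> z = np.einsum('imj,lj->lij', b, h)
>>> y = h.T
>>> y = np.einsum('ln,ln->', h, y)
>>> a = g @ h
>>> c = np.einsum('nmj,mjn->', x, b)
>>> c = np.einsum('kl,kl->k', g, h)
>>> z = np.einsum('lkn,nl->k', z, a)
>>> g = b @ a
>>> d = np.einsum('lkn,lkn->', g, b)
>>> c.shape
(5,)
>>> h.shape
(5, 5)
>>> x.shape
(5, 37, 7)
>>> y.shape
()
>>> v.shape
(37,)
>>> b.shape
(37, 7, 5)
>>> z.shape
(37,)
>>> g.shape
(37, 7, 5)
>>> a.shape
(5, 5)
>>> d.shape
()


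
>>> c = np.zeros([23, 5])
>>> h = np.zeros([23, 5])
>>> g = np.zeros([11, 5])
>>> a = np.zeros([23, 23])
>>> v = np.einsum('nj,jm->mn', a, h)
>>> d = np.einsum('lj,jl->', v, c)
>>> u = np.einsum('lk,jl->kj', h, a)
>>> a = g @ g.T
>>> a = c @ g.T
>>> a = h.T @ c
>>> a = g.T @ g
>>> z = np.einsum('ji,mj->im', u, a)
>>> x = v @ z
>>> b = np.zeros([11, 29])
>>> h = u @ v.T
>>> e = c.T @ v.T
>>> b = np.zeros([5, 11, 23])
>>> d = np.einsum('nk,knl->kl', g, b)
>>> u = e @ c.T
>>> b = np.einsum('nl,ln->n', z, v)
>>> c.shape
(23, 5)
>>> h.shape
(5, 5)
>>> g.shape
(11, 5)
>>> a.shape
(5, 5)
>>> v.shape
(5, 23)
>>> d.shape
(5, 23)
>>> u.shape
(5, 23)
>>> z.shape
(23, 5)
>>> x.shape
(5, 5)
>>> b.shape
(23,)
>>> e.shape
(5, 5)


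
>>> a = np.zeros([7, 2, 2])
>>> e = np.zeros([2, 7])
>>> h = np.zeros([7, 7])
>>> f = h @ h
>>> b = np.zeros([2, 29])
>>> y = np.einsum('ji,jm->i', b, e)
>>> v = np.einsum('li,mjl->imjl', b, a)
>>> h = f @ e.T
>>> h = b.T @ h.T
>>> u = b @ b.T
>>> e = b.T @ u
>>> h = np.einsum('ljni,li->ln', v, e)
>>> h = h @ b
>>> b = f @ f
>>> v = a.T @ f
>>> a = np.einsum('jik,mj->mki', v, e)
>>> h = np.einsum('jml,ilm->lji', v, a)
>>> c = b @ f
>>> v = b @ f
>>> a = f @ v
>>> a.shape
(7, 7)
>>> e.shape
(29, 2)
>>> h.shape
(7, 2, 29)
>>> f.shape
(7, 7)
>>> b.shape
(7, 7)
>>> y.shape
(29,)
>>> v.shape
(7, 7)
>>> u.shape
(2, 2)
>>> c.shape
(7, 7)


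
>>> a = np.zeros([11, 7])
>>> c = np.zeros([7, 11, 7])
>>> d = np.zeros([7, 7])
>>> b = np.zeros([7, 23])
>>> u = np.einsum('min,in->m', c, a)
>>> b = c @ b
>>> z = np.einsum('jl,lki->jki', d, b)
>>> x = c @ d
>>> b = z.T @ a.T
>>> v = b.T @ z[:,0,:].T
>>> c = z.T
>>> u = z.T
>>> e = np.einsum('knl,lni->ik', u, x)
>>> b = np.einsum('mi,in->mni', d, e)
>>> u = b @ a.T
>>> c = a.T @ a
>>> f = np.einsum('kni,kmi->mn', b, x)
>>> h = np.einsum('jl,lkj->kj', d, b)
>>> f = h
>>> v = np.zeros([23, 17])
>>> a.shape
(11, 7)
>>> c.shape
(7, 7)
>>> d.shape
(7, 7)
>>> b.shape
(7, 23, 7)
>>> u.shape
(7, 23, 11)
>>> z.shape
(7, 11, 23)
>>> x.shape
(7, 11, 7)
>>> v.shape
(23, 17)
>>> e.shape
(7, 23)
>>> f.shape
(23, 7)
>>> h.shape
(23, 7)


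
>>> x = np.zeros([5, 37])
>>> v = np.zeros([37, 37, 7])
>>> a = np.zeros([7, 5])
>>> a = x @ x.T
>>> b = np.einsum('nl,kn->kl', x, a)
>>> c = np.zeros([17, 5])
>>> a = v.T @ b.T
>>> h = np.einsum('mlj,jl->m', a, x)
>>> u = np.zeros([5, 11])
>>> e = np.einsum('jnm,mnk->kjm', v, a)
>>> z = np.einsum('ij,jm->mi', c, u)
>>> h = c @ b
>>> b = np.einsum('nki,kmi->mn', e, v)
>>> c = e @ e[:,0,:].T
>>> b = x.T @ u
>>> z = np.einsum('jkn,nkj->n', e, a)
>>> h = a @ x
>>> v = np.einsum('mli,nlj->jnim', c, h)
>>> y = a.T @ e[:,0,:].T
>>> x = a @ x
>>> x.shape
(7, 37, 37)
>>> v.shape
(37, 7, 5, 5)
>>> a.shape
(7, 37, 5)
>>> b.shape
(37, 11)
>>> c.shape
(5, 37, 5)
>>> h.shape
(7, 37, 37)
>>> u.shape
(5, 11)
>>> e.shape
(5, 37, 7)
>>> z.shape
(7,)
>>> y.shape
(5, 37, 5)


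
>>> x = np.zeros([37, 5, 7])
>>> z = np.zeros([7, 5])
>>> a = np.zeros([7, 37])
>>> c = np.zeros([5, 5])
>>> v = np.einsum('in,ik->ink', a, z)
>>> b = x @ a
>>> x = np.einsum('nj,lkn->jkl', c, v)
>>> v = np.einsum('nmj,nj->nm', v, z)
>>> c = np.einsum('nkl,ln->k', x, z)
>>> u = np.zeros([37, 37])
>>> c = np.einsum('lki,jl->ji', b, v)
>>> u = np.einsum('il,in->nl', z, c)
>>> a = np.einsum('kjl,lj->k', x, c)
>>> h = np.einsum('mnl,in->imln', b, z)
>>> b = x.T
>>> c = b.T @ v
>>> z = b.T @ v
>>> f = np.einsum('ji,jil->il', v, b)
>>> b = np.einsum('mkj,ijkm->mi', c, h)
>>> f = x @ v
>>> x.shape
(5, 37, 7)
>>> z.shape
(5, 37, 37)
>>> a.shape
(5,)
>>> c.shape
(5, 37, 37)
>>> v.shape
(7, 37)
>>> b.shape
(5, 7)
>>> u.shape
(37, 5)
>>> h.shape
(7, 37, 37, 5)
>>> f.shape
(5, 37, 37)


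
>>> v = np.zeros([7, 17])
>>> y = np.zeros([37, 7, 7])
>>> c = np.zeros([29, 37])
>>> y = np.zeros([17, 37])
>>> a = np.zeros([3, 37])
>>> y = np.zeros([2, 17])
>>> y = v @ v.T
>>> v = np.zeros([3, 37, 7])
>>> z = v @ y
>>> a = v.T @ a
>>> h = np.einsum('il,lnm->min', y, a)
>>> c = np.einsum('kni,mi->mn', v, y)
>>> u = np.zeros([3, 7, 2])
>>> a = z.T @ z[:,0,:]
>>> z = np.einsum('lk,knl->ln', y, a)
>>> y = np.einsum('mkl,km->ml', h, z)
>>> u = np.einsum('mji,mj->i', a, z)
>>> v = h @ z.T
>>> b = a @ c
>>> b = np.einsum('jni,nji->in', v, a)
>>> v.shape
(37, 7, 7)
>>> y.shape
(37, 37)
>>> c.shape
(7, 37)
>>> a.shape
(7, 37, 7)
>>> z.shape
(7, 37)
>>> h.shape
(37, 7, 37)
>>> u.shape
(7,)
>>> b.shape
(7, 7)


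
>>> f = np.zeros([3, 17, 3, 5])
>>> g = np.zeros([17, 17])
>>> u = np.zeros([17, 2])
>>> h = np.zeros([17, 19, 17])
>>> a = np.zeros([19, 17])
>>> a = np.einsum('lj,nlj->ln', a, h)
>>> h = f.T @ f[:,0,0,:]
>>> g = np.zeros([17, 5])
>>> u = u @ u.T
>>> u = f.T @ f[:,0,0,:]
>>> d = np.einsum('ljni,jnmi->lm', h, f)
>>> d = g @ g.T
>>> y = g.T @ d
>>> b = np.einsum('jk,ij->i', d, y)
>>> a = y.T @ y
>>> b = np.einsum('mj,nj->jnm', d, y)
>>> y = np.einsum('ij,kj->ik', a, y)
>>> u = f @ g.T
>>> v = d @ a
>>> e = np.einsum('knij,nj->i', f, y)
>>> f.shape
(3, 17, 3, 5)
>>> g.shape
(17, 5)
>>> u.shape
(3, 17, 3, 17)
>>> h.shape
(5, 3, 17, 5)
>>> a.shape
(17, 17)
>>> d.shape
(17, 17)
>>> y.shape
(17, 5)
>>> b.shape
(17, 5, 17)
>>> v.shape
(17, 17)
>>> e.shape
(3,)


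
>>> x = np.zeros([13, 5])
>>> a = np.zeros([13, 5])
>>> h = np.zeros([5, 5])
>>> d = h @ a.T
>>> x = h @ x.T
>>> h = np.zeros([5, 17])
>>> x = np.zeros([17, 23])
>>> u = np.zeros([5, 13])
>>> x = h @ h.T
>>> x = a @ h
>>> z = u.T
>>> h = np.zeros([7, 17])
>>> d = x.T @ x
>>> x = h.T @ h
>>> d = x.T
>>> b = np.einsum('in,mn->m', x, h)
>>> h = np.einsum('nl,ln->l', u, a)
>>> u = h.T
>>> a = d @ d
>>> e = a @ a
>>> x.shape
(17, 17)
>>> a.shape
(17, 17)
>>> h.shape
(13,)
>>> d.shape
(17, 17)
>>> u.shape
(13,)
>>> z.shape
(13, 5)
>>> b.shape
(7,)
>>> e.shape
(17, 17)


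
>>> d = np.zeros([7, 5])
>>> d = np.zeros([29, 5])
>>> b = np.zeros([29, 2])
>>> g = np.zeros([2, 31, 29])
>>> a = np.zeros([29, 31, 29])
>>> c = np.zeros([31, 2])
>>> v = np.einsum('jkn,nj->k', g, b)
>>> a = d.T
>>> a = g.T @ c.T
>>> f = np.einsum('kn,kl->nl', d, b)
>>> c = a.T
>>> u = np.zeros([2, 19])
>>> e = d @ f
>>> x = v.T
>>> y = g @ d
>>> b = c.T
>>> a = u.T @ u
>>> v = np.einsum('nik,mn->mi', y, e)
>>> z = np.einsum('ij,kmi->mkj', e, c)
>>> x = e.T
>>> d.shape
(29, 5)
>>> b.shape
(29, 31, 31)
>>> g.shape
(2, 31, 29)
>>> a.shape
(19, 19)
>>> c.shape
(31, 31, 29)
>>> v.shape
(29, 31)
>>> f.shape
(5, 2)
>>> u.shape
(2, 19)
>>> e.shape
(29, 2)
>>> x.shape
(2, 29)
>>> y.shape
(2, 31, 5)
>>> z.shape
(31, 31, 2)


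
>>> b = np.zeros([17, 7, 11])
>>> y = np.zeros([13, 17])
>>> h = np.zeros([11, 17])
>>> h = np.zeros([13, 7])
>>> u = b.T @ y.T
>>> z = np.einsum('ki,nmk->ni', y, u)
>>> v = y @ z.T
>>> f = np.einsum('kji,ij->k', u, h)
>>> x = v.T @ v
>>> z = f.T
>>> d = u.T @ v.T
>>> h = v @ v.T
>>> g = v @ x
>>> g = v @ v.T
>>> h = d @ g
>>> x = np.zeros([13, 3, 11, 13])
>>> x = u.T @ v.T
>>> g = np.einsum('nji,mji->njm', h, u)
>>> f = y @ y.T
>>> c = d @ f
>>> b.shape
(17, 7, 11)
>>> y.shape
(13, 17)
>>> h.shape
(13, 7, 13)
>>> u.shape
(11, 7, 13)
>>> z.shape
(11,)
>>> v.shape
(13, 11)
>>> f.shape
(13, 13)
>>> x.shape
(13, 7, 13)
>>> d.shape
(13, 7, 13)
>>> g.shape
(13, 7, 11)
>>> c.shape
(13, 7, 13)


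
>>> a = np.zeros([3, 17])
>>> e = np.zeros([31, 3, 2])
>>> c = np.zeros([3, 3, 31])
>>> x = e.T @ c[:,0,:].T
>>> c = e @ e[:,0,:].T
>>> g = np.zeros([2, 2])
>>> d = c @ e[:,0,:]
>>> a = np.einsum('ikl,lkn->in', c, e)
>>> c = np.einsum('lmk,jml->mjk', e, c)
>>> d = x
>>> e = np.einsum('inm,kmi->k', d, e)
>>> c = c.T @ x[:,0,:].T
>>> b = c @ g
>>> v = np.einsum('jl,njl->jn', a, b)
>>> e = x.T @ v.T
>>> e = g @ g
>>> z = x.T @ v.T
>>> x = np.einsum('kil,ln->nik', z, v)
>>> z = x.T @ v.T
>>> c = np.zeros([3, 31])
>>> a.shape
(31, 2)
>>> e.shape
(2, 2)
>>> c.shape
(3, 31)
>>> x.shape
(2, 3, 3)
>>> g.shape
(2, 2)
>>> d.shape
(2, 3, 3)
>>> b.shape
(2, 31, 2)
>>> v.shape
(31, 2)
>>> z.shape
(3, 3, 31)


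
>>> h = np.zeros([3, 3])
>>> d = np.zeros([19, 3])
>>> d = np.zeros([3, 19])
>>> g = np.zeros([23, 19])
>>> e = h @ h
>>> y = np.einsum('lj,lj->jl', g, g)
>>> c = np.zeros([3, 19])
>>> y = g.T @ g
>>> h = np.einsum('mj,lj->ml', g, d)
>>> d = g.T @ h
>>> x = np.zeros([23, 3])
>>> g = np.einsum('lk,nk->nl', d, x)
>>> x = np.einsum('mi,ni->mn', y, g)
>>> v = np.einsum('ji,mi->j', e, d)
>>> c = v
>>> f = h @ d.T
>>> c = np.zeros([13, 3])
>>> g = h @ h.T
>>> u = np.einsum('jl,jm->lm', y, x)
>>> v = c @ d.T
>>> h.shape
(23, 3)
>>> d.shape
(19, 3)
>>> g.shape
(23, 23)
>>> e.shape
(3, 3)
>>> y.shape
(19, 19)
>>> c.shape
(13, 3)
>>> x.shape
(19, 23)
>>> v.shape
(13, 19)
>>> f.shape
(23, 19)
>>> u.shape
(19, 23)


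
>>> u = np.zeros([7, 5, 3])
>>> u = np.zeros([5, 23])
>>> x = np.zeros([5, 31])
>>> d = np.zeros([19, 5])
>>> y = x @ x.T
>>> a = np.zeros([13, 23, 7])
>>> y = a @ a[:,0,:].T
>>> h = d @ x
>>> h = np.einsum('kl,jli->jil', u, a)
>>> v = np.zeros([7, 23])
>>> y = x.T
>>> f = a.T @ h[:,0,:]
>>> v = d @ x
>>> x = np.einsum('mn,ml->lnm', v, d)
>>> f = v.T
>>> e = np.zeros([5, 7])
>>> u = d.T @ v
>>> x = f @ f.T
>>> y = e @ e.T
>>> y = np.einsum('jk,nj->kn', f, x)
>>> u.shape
(5, 31)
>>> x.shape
(31, 31)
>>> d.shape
(19, 5)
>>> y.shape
(19, 31)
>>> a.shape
(13, 23, 7)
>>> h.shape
(13, 7, 23)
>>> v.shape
(19, 31)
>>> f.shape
(31, 19)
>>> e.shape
(5, 7)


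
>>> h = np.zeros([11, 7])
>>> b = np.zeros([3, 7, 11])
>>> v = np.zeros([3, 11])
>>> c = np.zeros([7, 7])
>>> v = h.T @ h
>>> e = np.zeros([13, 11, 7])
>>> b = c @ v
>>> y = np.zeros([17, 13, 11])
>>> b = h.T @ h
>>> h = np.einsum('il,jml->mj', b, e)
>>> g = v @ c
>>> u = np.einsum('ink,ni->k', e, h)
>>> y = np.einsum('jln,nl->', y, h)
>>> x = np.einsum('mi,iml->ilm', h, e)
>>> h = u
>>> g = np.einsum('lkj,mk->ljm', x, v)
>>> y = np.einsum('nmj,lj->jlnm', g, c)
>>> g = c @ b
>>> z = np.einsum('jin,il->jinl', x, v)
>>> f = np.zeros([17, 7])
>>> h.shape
(7,)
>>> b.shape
(7, 7)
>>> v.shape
(7, 7)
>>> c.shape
(7, 7)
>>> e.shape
(13, 11, 7)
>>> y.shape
(7, 7, 13, 11)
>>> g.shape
(7, 7)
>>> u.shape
(7,)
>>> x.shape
(13, 7, 11)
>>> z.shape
(13, 7, 11, 7)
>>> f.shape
(17, 7)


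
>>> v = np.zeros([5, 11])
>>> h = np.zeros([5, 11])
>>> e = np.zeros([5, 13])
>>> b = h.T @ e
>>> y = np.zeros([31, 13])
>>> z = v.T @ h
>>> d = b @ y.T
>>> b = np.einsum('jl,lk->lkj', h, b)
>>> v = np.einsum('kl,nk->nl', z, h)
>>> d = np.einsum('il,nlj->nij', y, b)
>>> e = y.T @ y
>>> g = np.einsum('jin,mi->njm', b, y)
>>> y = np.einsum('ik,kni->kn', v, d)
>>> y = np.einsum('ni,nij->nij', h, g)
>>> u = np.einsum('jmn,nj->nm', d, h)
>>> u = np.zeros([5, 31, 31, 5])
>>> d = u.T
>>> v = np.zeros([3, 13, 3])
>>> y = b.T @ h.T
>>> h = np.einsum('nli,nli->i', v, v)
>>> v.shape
(3, 13, 3)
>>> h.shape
(3,)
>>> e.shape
(13, 13)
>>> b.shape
(11, 13, 5)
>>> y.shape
(5, 13, 5)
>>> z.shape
(11, 11)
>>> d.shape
(5, 31, 31, 5)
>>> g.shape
(5, 11, 31)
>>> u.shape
(5, 31, 31, 5)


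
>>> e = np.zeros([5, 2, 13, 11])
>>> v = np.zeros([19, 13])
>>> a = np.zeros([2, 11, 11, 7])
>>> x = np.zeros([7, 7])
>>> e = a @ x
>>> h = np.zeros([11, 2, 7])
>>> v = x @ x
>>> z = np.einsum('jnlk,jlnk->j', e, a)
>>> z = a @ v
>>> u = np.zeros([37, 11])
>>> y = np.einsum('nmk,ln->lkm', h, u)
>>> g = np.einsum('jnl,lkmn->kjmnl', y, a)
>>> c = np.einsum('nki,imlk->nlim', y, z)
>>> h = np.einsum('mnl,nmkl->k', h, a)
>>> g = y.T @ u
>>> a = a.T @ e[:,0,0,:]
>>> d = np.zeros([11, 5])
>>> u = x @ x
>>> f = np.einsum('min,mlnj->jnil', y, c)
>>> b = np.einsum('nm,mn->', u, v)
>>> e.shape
(2, 11, 11, 7)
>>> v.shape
(7, 7)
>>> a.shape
(7, 11, 11, 7)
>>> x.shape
(7, 7)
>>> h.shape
(11,)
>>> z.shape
(2, 11, 11, 7)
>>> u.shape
(7, 7)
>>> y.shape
(37, 7, 2)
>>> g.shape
(2, 7, 11)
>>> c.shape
(37, 11, 2, 11)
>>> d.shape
(11, 5)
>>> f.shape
(11, 2, 7, 11)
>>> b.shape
()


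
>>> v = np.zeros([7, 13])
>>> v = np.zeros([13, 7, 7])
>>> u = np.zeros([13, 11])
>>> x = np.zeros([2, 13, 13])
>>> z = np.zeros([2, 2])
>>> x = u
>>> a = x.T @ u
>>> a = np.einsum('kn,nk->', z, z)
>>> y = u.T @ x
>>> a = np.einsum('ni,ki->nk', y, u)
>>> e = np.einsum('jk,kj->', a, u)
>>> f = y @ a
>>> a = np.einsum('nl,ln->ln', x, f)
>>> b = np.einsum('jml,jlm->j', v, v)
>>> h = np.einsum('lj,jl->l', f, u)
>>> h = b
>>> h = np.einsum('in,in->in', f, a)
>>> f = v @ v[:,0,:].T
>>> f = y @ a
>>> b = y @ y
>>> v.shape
(13, 7, 7)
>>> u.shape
(13, 11)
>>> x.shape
(13, 11)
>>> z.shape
(2, 2)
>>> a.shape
(11, 13)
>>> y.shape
(11, 11)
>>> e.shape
()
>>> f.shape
(11, 13)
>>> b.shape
(11, 11)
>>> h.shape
(11, 13)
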